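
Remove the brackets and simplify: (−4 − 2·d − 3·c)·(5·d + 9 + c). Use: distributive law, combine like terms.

(−4 − 2·d − 3·c)·(5·d + 9 + c)
= −20·d − 36 − 4·c − 10·d^2 − 18·d − 2·c·d − 15·c·d − 27·c − 3·c^2    [distributive law]
= −38·d − 36 − 31·c − 10·d^2 − 17·c·d − 3·c^2    [combine like terms]

−38·d − 36 − 31·c − 10·d^2 − 17·c·d − 3·c^2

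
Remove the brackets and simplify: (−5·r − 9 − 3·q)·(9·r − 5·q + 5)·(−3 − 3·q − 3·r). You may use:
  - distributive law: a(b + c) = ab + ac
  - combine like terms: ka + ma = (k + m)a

453·r² + 141·q·r² + 135·r³ + 234·q·r − 39·q²·r + 453·r + 45·q − 135·q² + 135 − 45·q³

(−5·r − 9 − 3·q)·(9·r − 5·q + 5)·(−3 − 3·q − 3·r)
= (−45·r² + 25·q·r − 25·r − 81·r + 45·q − 45 − 27·q·r + 15·q² − 15·q)·(−3 − 3·q − 3·r)    [distributive law]
= (−45·r² − 2·q·r − 106·r + 30·q − 45 + 15·q²)·(−3 − 3·q − 3·r)    [combine like terms]
= 135·r² + 135·q·r² + 135·r³ + 6·q·r + 6·q²·r + 6·q·r² + 318·r + 318·q·r + 318·r² − 90·q − 90·q² − 90·q·r + 135 + 135·q + 135·r − 45·q² − 45·q³ − 45·q²·r    [distributive law]
= 453·r² + 141·q·r² + 135·r³ + 234·q·r − 39·q²·r + 453·r + 45·q − 135·q² + 135 − 45·q³    [combine like terms]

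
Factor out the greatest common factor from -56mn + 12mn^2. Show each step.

-56mn + 12mn^2
= 4(-14mn + 3mn^2)    [factor out 4]
= 4mn(-14 + 3n)    [factor out mn]

4mn(-14 + 3n)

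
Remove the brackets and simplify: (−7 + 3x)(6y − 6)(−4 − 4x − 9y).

−210y + 258xy + 378y^2 − 168 − 96x − 72x^2y − 162xy^2 + 72x^2

(−7 + 3x)(6y − 6)(−4 − 4x − 9y)
= (−42y + 42 + 18xy − 18x)(−4 − 4x − 9y)    [distributive law]
= 168y + 168xy + 378y^2 − 168 − 168x − 378y − 72xy − 72x^2y − 162xy^2 + 72x + 72x^2 + 162xy    [distributive law]
= −210y + 258xy + 378y^2 − 168 − 96x − 72x^2y − 162xy^2 + 72x^2    [combine like terms]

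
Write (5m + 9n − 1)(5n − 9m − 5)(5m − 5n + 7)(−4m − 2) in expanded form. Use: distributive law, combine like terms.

220m^3n + 2358m^2n − 2020m^2n^2 − 3270mn^2 + 2624mn + 900m^4 + 2030m^3 + 1138m^2 + 34m + 900mn^3 + 450n^3 − 1130n^2 + 750n − 70

(5m + 9n − 1)(5n − 9m − 5)(5m − 5n + 7)(−4m − 2)
= (25mn − 45m^2 − 25m + 45n^2 − 81mn − 45n − 5n + 9m + 5)(5m − 5n + 7)(−4m − 2)    [distributive law]
= (−56mn − 45m^2 − 16m + 45n^2 − 50n + 5)(5m − 5n + 7)(−4m − 2)    [combine like terms]
= (−280m^2n + 280mn^2 − 392mn − 225m^3 + 225m^2n − 315m^2 − 80m^2 + 80mn − 112m + 225mn^2 − 225n^3 + 315n^2 − 250mn + 250n^2 − 350n + 25m − 25n + 35)(−4m − 2)    [distributive law]
= (−55m^2n + 505mn^2 − 562mn − 225m^3 − 395m^2 − 87m − 225n^3 + 565n^2 − 375n + 35)(−4m − 2)    [combine like terms]
= 220m^3n + 110m^2n − 2020m^2n^2 − 1010mn^2 + 2248m^2n + 1124mn + 900m^4 + 450m^3 + 1580m^3 + 790m^2 + 348m^2 + 174m + 900mn^3 + 450n^3 − 2260mn^2 − 1130n^2 + 1500mn + 750n − 140m − 70    [distributive law]
= 220m^3n + 2358m^2n − 2020m^2n^2 − 3270mn^2 + 2624mn + 900m^4 + 2030m^3 + 1138m^2 + 34m + 900mn^3 + 450n^3 − 1130n^2 + 750n − 70    [combine like terms]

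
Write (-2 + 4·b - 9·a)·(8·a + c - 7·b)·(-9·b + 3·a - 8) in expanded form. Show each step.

-574·a·b + 528·a² + 128·a - 14·b·c + 66·a·c + 16·c + 98·b² - 112·b - 939·a·b² + 933·a²·b - 36·b²·c + 93·a·b·c + 252·b³ - 216·a³ - 27·a²·c

(-2 + 4·b - 9·a)·(8·a + c - 7·b)·(-9·b + 3·a - 8)
= (-16·a - 2·c + 14·b + 32·a·b + 4·b·c - 28·b² - 72·a² - 9·a·c + 63·a·b)·(-9·b + 3·a - 8)    [distributive law]
= (-16·a - 2·c + 14·b + 95·a·b + 4·b·c - 28·b² - 72·a² - 9·a·c)·(-9·b + 3·a - 8)    [combine like terms]
= 144·a·b - 48·a² + 128·a + 18·b·c - 6·a·c + 16·c - 126·b² + 42·a·b - 112·b - 855·a·b² + 285·a²·b - 760·a·b - 36·b²·c + 12·a·b·c - 32·b·c + 252·b³ - 84·a·b² + 224·b² + 648·a²·b - 216·a³ + 576·a² + 81·a·b·c - 27·a²·c + 72·a·c    [distributive law]
= -574·a·b + 528·a² + 128·a - 14·b·c + 66·a·c + 16·c + 98·b² - 112·b - 939·a·b² + 933·a²·b - 36·b²·c + 93·a·b·c + 252·b³ - 216·a³ - 27·a²·c    [combine like terms]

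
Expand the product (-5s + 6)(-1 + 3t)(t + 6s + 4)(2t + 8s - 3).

295st^2 + 754s^2t + 337st + 240s^3 - 218s^2 - 144s - 30st^3 - 300s^2t^2 - 720s^3t + 78t^2 - 246t + 72 + 36t^3

(-5s + 6)(-1 + 3t)(t + 6s + 4)(2t + 8s - 3)
= (5s - 15st - 6 + 18t)(t + 6s + 4)(2t + 8s - 3)    [distributive law]
= (5st + 30s^2 + 20s - 15st^2 - 90s^2t - 60st - 6t - 36s - 24 + 18t^2 + 108st + 72t)(2t + 8s - 3)    [distributive law]
= (53st + 30s^2 - 16s - 15st^2 - 90s^2t + 66t - 24 + 18t^2)(2t + 8s - 3)    [combine like terms]
= 106st^2 + 424s^2t - 159st + 60s^2t + 240s^3 - 90s^2 - 32st - 128s^2 + 48s - 30st^3 - 120s^2t^2 + 45st^2 - 180s^2t^2 - 720s^3t + 270s^2t + 132t^2 + 528st - 198t - 48t - 192s + 72 + 36t^3 + 144st^2 - 54t^2    [distributive law]
= 295st^2 + 754s^2t + 337st + 240s^3 - 218s^2 - 144s - 30st^3 - 300s^2t^2 - 720s^3t + 78t^2 - 246t + 72 + 36t^3    [combine like terms]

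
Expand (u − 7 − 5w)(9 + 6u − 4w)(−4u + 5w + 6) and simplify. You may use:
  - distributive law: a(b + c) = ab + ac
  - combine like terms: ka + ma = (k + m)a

(u − 7 − 5w)(9 + 6u − 4w)(−4u + 5w + 6)
= (9u + 6u² − 4uw − 63 − 42u + 28w − 45w − 30uw + 20w²)(−4u + 5w + 6)    [distributive law]
= (−33u + 6u² − 34uw − 63 − 17w + 20w²)(−4u + 5w + 6)    [combine like terms]
= 132u² − 165uw − 198u − 24u³ + 30u²w + 36u² + 136u²w − 170uw² − 204uw + 252u − 315w − 378 + 68uw − 85w² − 102w − 80uw² + 100w³ + 120w²    [distributive law]
= 168u² − 301uw + 54u − 24u³ + 166u²w − 250uw² − 417w − 378 + 35w² + 100w³    [combine like terms]

168u² − 301uw + 54u − 24u³ + 166u²w − 250uw² − 417w − 378 + 35w² + 100w³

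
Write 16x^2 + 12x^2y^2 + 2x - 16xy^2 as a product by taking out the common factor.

16x^2 + 12x^2y^2 + 2x - 16xy^2
= 2(8x^2 + 6x^2y^2 + x - 8xy^2)    [factor out 2]
= 2x(8x + 6xy^2 + 1 - 8y^2)    [factor out x]

2x(8x + 6xy^2 + 1 - 8y^2)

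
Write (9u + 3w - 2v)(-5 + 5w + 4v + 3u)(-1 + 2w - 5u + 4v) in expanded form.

45u - 69uw + 198u^2 - 260uv + 33uw^2 - 216u^2w + 266uvw - 42u^2v + 160uv^2 - 135u^3 + 15w - 45w^2 - 42vw + 30w^3 + 64vw^2 - 8v^2w - 10v + 48v^2 - 32v^3

(9u + 3w - 2v)(-5 + 5w + 4v + 3u)(-1 + 2w - 5u + 4v)
= (-45u + 45uw + 36uv + 27u^2 - 15w + 15w^2 + 12vw + 9uw + 10v - 10vw - 8v^2 - 6uv)(-1 + 2w - 5u + 4v)    [distributive law]
= (-45u + 54uw + 30uv + 27u^2 - 15w + 15w^2 + 2vw + 10v - 8v^2)(-1 + 2w - 5u + 4v)    [combine like terms]
= 45u - 90uw + 225u^2 - 180uv - 54uw + 108uw^2 - 270u^2w + 216uvw - 30uv + 60uvw - 150u^2v + 120uv^2 - 27u^2 + 54u^2w - 135u^3 + 108u^2v + 15w - 30w^2 + 75uw - 60vw - 15w^2 + 30w^3 - 75uw^2 + 60vw^2 - 2vw + 4vw^2 - 10uvw + 8v^2w - 10v + 20vw - 50uv + 40v^2 + 8v^2 - 16v^2w + 40uv^2 - 32v^3    [distributive law]
= 45u - 69uw + 198u^2 - 260uv + 33uw^2 - 216u^2w + 266uvw - 42u^2v + 160uv^2 - 135u^3 + 15w - 45w^2 - 42vw + 30w^3 + 64vw^2 - 8v^2w - 10v + 48v^2 - 32v^3    [combine like terms]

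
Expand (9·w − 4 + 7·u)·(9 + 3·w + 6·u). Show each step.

69·w + 27·w² + 75·u·w − 36 + 39·u + 42·u²

(9·w − 4 + 7·u)·(9 + 3·w + 6·u)
= 81·w + 27·w² + 54·u·w − 36 − 12·w − 24·u + 63·u + 21·u·w + 42·u²    [distributive law]
= 69·w + 27·w² + 75·u·w − 36 + 39·u + 42·u²    [combine like terms]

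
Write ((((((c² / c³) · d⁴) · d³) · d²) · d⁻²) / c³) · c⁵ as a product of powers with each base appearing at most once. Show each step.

((((((c² / c³) · d⁴) · d³) · d²) · d⁻²) / c³) · c⁵
= (((((c⁻¹ · d⁴) · d³) · d²) · d⁻²) / c³) · c⁵    [quotient of powers]
= cd⁷    [quotient of powers; product of powers]

cd⁷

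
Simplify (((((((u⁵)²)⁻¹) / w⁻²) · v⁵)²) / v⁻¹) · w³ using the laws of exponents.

(((((((u⁵)²)⁻¹) / w⁻²) · v⁵)²) / v⁻¹) · w³
= (((((((u⁵)²)⁻¹) / w⁻²)²) · ((v⁵)²)) / v⁻¹) · w³    [power of a product]
= (((((((u⁵)²)⁻¹)²) / ((w⁻²)²)) · ((v⁵)²)) / v⁻¹) · w³    [power of a quotient]
= ((((((u⁵)²)⁻²) / ((w⁻²)²)) · ((v⁵)²)) / v⁻¹) · w³    [power of a power]
= (((((u⁵)⁻⁴) / ((w⁻²)²)) · ((v⁵)²)) / v⁻¹) · w³    [power of a power]
= (((u⁻²⁰ / ((w⁻²)²)) · ((v⁵)²)) / v⁻¹) · w³    [power of a power]
= (((u⁻²⁰ / w⁻⁴) · ((v⁵)²)) / v⁻¹) · w³    [power of a power]
= (((u⁻²⁰ / w⁻⁴) · v¹⁰) / v⁻¹) · w³    [power of a power]
= u⁻²⁰·v¹¹·w⁷    [quotient of powers]

u⁻²⁰·v¹¹·w⁷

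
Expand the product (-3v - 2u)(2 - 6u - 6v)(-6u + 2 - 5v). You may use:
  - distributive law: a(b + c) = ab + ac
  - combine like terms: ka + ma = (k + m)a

(-3v - 2u)(2 - 6u - 6v)(-6u + 2 - 5v)
= (-6v + 18uv + 18v^2 - 4u + 12u^2 + 12uv)(-6u + 2 - 5v)    [distributive law]
= (-6v + 30uv + 18v^2 - 4u + 12u^2)(-6u + 2 - 5v)    [combine like terms]
= 36uv - 12v + 30v^2 - 180u^2v + 60uv - 150uv^2 - 108uv^2 + 36v^2 - 90v^3 + 24u^2 - 8u + 20uv - 72u^3 + 24u^2 - 60u^2v    [distributive law]
= 116uv - 12v + 66v^2 - 240u^2v - 258uv^2 - 90v^3 + 48u^2 - 8u - 72u^3    [combine like terms]

116uv - 12v + 66v^2 - 240u^2v - 258uv^2 - 90v^3 + 48u^2 - 8u - 72u^3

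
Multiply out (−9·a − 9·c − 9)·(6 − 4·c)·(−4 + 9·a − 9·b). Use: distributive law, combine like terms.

−270·a − 486·a² + 486·a·b − 306·a·c + 324·a²·c − 324·a·b·c + 72·c + 162·b·c − 144·c² + 324·a·c² − 324·b·c² + 216 + 486·b

(−9·a − 9·c − 9)·(6 − 4·c)·(−4 + 9·a − 9·b)
= (−54·a + 36·a·c − 54·c + 36·c² − 54 + 36·c)·(−4 + 9·a − 9·b)    [distributive law]
= (−54·a + 36·a·c − 18·c + 36·c² − 54)·(−4 + 9·a − 9·b)    [combine like terms]
= 216·a − 486·a² + 486·a·b − 144·a·c + 324·a²·c − 324·a·b·c + 72·c − 162·a·c + 162·b·c − 144·c² + 324·a·c² − 324·b·c² + 216 − 486·a + 486·b    [distributive law]
= −270·a − 486·a² + 486·a·b − 306·a·c + 324·a²·c − 324·a·b·c + 72·c + 162·b·c − 144·c² + 324·a·c² − 324·b·c² + 216 + 486·b    [combine like terms]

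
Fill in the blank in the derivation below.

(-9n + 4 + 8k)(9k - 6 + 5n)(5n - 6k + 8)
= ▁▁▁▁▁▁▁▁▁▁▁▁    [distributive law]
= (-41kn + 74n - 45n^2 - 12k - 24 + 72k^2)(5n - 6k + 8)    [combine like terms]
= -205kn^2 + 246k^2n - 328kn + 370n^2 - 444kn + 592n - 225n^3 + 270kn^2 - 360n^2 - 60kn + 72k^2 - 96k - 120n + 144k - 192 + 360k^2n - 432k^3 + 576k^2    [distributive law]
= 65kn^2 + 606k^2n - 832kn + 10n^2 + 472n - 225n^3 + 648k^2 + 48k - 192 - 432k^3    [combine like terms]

After distributive law, the bracketed line is:

(-81kn + 54n - 45n^2 + 36k - 24 + 20n + 72k^2 - 48k + 40kn)(5n - 6k + 8)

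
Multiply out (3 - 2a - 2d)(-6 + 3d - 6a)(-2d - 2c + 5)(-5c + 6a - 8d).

(3 - 2a - 2d)(-6 + 3d - 6a)(-2d - 2c + 5)(-5c + 6a - 8d)
= (-18 + 9d - 18a + 12a - 6ad + 12a^2 + 12d - 6d^2 + 12ad)(-2d - 2c + 5)(-5c + 6a - 8d)    [distributive law]
= (-18 + 21d - 6a + 6ad + 12a^2 - 6d^2)(-2d - 2c + 5)(-5c + 6a - 8d)    [combine like terms]
= (36d + 36c - 90 - 42d^2 - 42cd + 105d + 12ad + 12ac - 30a - 12ad^2 - 12acd + 30ad - 24a^2d - 24a^2c + 60a^2 + 12d^3 + 12cd^2 - 30d^2)(-5c + 6a - 8d)    [distributive law]
= (141d + 36c - 90 - 72d^2 - 42cd + 42ad + 12ac - 30a - 12ad^2 - 12acd - 24a^2d - 24a^2c + 60a^2 + 12d^3 + 12cd^2)(-5c + 6a - 8d)    [combine like terms]
= -705cd + 846ad - 1128d^2 - 180c^2 + 216ac - 288cd + 450c - 540a + 720d + 360cd^2 - 432ad^2 + 576d^3 + 210c^2d - 252acd + 336cd^2 - 210acd + 252a^2d - 336ad^2 - 60ac^2 + 72a^2c - 96acd + 150ac - 180a^2 + 240ad + 60acd^2 - 72a^2d^2 + 96ad^3 + 60ac^2d - 72a^2cd + 96acd^2 + 120a^2cd - 144a^3d + 192a^2d^2 + 120a^2c^2 - 144a^3c + 192a^2cd - 300a^2c + 360a^3 - 480a^2d - 60cd^3 + 72ad^3 - 96d^4 - 60c^2d^2 + 72acd^2 - 96cd^3    [distributive law]
= -993cd + 1086ad - 1128d^2 - 180c^2 + 366ac + 450c - 540a + 720d + 696cd^2 - 768ad^2 + 576d^3 + 210c^2d - 558acd - 228a^2d - 60ac^2 - 228a^2c - 180a^2 + 228acd^2 + 120a^2d^2 + 168ad^3 + 60ac^2d + 240a^2cd - 144a^3d + 120a^2c^2 - 144a^3c + 360a^3 - 156cd^3 - 96d^4 - 60c^2d^2    [combine like terms]

-993cd + 1086ad - 1128d^2 - 180c^2 + 366ac + 450c - 540a + 720d + 696cd^2 - 768ad^2 + 576d^3 + 210c^2d - 558acd - 228a^2d - 60ac^2 - 228a^2c - 180a^2 + 228acd^2 + 120a^2d^2 + 168ad^3 + 60ac^2d + 240a^2cd - 144a^3d + 120a^2c^2 - 144a^3c + 360a^3 - 156cd^3 - 96d^4 - 60c^2d^2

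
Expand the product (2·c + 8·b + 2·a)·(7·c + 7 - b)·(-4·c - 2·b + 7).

(2·c + 8·b + 2·a)·(7·c + 7 - b)·(-4·c - 2·b + 7)
= (14·c^2 + 14·c - 2·b·c + 56·b·c + 56·b - 8·b^2 + 14·a·c + 14·a - 2·a·b)·(-4·c - 2·b + 7)    [distributive law]
= (14·c^2 + 14·c + 54·b·c + 56·b - 8·b^2 + 14·a·c + 14·a - 2·a·b)·(-4·c - 2·b + 7)    [combine like terms]
= -56·c^3 - 28·b·c^2 + 98·c^2 - 56·c^2 - 28·b·c + 98·c - 216·b·c^2 - 108·b^2·c + 378·b·c - 224·b·c - 112·b^2 + 392·b + 32·b^2·c + 16·b^3 - 56·b^2 - 56·a·c^2 - 28·a·b·c + 98·a·c - 56·a·c - 28·a·b + 98·a + 8·a·b·c + 4·a·b^2 - 14·a·b    [distributive law]
= -56·c^3 - 244·b·c^2 + 42·c^2 + 126·b·c + 98·c - 76·b^2·c - 168·b^2 + 392·b + 16·b^3 - 56·a·c^2 - 20·a·b·c + 42·a·c - 42·a·b + 98·a + 4·a·b^2    [combine like terms]

-56·c^3 - 244·b·c^2 + 42·c^2 + 126·b·c + 98·c - 76·b^2·c - 168·b^2 + 392·b + 16·b^3 - 56·a·c^2 - 20·a·b·c + 42·a·c - 42·a·b + 98·a + 4·a·b^2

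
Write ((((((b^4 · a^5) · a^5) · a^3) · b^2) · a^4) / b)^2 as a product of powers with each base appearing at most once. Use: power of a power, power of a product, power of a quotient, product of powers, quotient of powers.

a^34·b^10

((((((b^4 · a^5) · a^5) · a^3) · b^2) · a^4) / b)^2
= ((((((b^4 · a^5) · a^5) · a^3) · b^2) · a^4)^2) / (b^2)    [power of a quotient]
= ((((((b^4 · a^5) · a^5) · a^3) · b^2)^2) · ((a^4)^2)) / (b^2)    [power of a product]
= ((((((b^4 · a^5) · a^5) · a^3)^2) · ((b^2)^2)) · ((a^4)^2)) / (b^2)    [power of a product]
= ((((((b^4 · a^5) · a^5)^2) · ((a^3)^2)) · ((b^2)^2)) · ((a^4)^2)) / (b^2)    [power of a product]
= ((((((b^4 · a^5)^2) · ((a^5)^2)) · ((a^3)^2)) · ((b^2)^2)) · ((a^4)^2)) / (b^2)    [power of a product]
= (((((((b^4)^2) · ((a^5)^2)) · ((a^5)^2)) · ((a^3)^2)) · ((b^2)^2)) · ((a^4)^2)) / (b^2)    [power of a product]
= (((((b^8 · ((a^5)^2)) · ((a^5)^2)) · ((a^3)^2)) · ((b^2)^2)) · ((a^4)^2)) / (b^2)    [power of a power]
= (((((b^8 · a^10) · ((a^5)^2)) · ((a^3)^2)) · ((b^2)^2)) · ((a^4)^2)) / (b^2)    [power of a power]
= (((((b^8 · a^10) · a^10) · ((a^3)^2)) · ((b^2)^2)) · ((a^4)^2)) / (b^2)    [power of a power]
= (((((b^8 · a^10) · a^10) · a^6) · ((b^2)^2)) · ((a^4)^2)) / (b^2)    [power of a power]
= (((((b^8 · a^10) · a^10) · a^6) · b^4) · ((a^4)^2)) / (b^2)    [power of a power]
= (((((b^8 · a^10) · a^10) · a^6) · b^4) · a^8) / (b^2)    [power of a power]
= a^34·b^10    [quotient of powers; product of powers]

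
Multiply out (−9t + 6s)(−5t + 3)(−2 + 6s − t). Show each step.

−63t² + 300st² − 45t³ + 54t − 120st − 180s²t − 36s + 108s²

(−9t + 6s)(−5t + 3)(−2 + 6s − t)
= (45t² − 27t − 30st + 18s)(−2 + 6s − t)    [distributive law]
= −90t² + 270st² − 45t³ + 54t − 162st + 27t² + 60st − 180s²t + 30st² − 36s + 108s² − 18st    [distributive law]
= −63t² + 300st² − 45t³ + 54t − 120st − 180s²t − 36s + 108s²    [combine like terms]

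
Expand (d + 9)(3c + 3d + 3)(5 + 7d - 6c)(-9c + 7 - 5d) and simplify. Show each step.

468c²d - 2748cd - 2124cd² + 63c²d² - 204cd³ + 162c³d - 120d² - 978d³ - 105d⁴ + 1698d - 891c² - 1404c + 1458c³ + 945

(d + 9)(3c + 3d + 3)(5 + 7d - 6c)(-9c + 7 - 5d)
= (3cd + 3d² + 3d + 27c + 27d + 27)(5 + 7d - 6c)(-9c + 7 - 5d)    [distributive law]
= (3cd + 3d² + 30d + 27c + 27)(5 + 7d - 6c)(-9c + 7 - 5d)    [combine like terms]
= (15cd + 21cd² - 18c²d + 15d² + 21d³ - 18cd² + 150d + 210d² - 180cd + 135c + 189cd - 162c² + 135 + 189d - 162c)(-9c + 7 - 5d)    [distributive law]
= (24cd + 3cd² - 18c²d + 225d² + 21d³ + 339d - 27c - 162c² + 135)(-9c + 7 - 5d)    [combine like terms]
= -216c²d + 168cd - 120cd² - 27c²d² + 21cd² - 15cd³ + 162c³d - 126c²d + 90c²d² - 2025cd² + 1575d² - 1125d³ - 189cd³ + 147d³ - 105d⁴ - 3051cd + 2373d - 1695d² + 243c² - 189c + 135cd + 1458c³ - 1134c² + 810c²d - 1215c + 945 - 675d    [distributive law]
= 468c²d - 2748cd - 2124cd² + 63c²d² - 204cd³ + 162c³d - 120d² - 978d³ - 105d⁴ + 1698d - 891c² - 1404c + 1458c³ + 945    [combine like terms]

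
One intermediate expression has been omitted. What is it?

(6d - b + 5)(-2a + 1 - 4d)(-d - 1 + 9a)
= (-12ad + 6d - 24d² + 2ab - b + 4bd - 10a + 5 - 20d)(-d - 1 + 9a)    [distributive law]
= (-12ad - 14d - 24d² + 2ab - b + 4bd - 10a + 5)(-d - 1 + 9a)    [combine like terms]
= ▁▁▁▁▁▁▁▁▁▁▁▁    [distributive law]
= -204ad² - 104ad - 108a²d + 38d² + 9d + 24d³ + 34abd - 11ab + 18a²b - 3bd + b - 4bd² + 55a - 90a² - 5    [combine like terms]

Applying distributive law to the line above:

12ad² + 12ad - 108a²d + 14d² + 14d - 126ad + 24d³ + 24d² - 216ad² - 2abd - 2ab + 18a²b + bd + b - 9ab - 4bd² - 4bd + 36abd + 10ad + 10a - 90a² - 5d - 5 + 45a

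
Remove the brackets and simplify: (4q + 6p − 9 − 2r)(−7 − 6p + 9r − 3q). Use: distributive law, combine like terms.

(4q + 6p − 9 − 2r)(−7 − 6p + 9r − 3q)
= −28q − 24pq + 36qr − 12q² − 42p − 36p² + 54pr − 18pq + 63 + 54p − 81r + 27q + 14r + 12pr − 18r² + 6qr    [distributive law]
= −q − 42pq + 42qr − 12q² + 12p − 36p² + 66pr + 63 − 67r − 18r²    [combine like terms]

−q − 42pq + 42qr − 12q² + 12p − 36p² + 66pr + 63 − 67r − 18r²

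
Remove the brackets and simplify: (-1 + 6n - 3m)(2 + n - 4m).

(-1 + 6n - 3m)(2 + n - 4m)
= -2 - n + 4m + 12n + 6n² - 24mn - 6m - 3mn + 12m²    [distributive law]
= -2 + 11n - 2m + 6n² - 27mn + 12m²    [combine like terms]

-2 + 11n - 2m + 6n² - 27mn + 12m²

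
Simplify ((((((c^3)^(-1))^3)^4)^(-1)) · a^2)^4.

((((((c^3)^(-1))^3)^4)^(-1)) · a^2)^4
= ((((((c^3)^(-1))^3)^4)^(-1))^4) · ((a^2)^4)    [power of a product]
= (((((c^3)^(-1))^3)^4)^(-4)) · ((a^2)^4)    [power of a power]
= ((((c^3)^(-1))^3)^(-16)) · ((a^2)^4)    [power of a power]
= (((c^3)^(-1))^(-48)) · ((a^2)^4)    [power of a power]
= ((c^3)^48) · ((a^2)^4)    [power of a power]
= c^144 · ((a^2)^4)    [power of a power]
= c^144 · a^8    [power of a power]
= a^8c^144    [rearrange]

a^8c^144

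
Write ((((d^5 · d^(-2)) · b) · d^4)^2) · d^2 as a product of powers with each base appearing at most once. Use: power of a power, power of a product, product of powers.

b^2d^16

((((d^5 · d^(-2)) · b) · d^4)^2) · d^2
= ((((d^5 · d^(-2)) · b)^2) · ((d^4)^2)) · d^2    [power of a product]
= ((((d^5 · d^(-2))^2) · (b^2)) · ((d^4)^2)) · d^2    [power of a product]
= (((((d^5)^2) · ((d^(-2))^2)) · (b^2)) · ((d^4)^2)) · d^2    [power of a product]
= (((d^10 · ((d^(-2))^2)) · (b^2)) · ((d^4)^2)) · d^2    [power of a power]
= (((d^10 · d^(-4)) · (b^2)) · ((d^4)^2)) · d^2    [power of a power]
= ((d^6 · (b^2)) · ((d^4)^2)) · d^2    [product of powers]
= ((d^6 · b^2) · d^8) · d^2    [power of a power]
= b^2d^16    [product of powers]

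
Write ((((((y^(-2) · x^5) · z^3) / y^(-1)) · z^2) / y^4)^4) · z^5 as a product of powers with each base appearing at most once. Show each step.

x^20y^(-20)z^25

((((((y^(-2) · x^5) · z^3) / y^(-1)) · z^2) / y^4)^4) · z^5
= ((((((y^(-2) · x^5) · z^3) / y^(-1)) · z^2)^4) / ((y^4)^4)) · z^5    [power of a quotient]
= ((((((y^(-2) · x^5) · z^3) / y^(-1))^4) · ((z^2)^4)) / ((y^4)^4)) · z^5    [power of a product]
= ((((((y^(-2) · x^5) · z^3)^4) / ((y^(-1))^4)) · ((z^2)^4)) / ((y^4)^4)) · z^5    [power of a quotient]
= ((((((y^(-2) · x^5)^4) · ((z^3)^4)) / ((y^(-1))^4)) · ((z^2)^4)) / ((y^4)^4)) · z^5    [power of a product]
= (((((((y^(-2))^4) · ((x^5)^4)) · ((z^3)^4)) / ((y^(-1))^4)) · ((z^2)^4)) / ((y^4)^4)) · z^5    [power of a product]
= (((((y^(-8) · ((x^5)^4)) · ((z^3)^4)) / ((y^(-1))^4)) · ((z^2)^4)) / ((y^4)^4)) · z^5    [power of a power]
= (((((y^(-8) · x^20) · ((z^3)^4)) / ((y^(-1))^4)) · ((z^2)^4)) / ((y^4)^4)) · z^5    [power of a power]
= (((((y^(-8) · x^20) · z^12) / ((y^(-1))^4)) · ((z^2)^4)) / ((y^4)^4)) · z^5    [power of a power]
= (((((y^(-8) · x^20) · z^12) / y^(-4)) · ((z^2)^4)) / ((y^4)^4)) · z^5    [power of a power]
= (((((y^(-8) · x^20) · z^12) / y^(-4)) · z^8) / ((y^4)^4)) · z^5    [power of a power]
= (((((y^(-8) · x^20) · z^12) / y^(-4)) · z^8) / y^16) · z^5    [power of a power]
= x^20y^(-20)z^25    [quotient of powers; product of powers]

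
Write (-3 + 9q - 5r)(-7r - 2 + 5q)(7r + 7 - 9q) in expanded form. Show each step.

(-3 + 9q - 5r)(-7r - 2 + 5q)(7r + 7 - 9q)
= (21r + 6 - 15q - 63qr - 18q + 45q^2 + 35r^2 + 10r - 25qr)(7r + 7 - 9q)    [distributive law]
= (31r + 6 - 33q - 88qr + 45q^2 + 35r^2)(7r + 7 - 9q)    [combine like terms]
= 217r^2 + 217r - 279qr + 42r + 42 - 54q - 231qr - 231q + 297q^2 - 616qr^2 - 616qr + 792q^2r + 315q^2r + 315q^2 - 405q^3 + 245r^3 + 245r^2 - 315qr^2    [distributive law]
= 462r^2 + 259r - 1126qr + 42 - 285q + 612q^2 - 931qr^2 + 1107q^2r - 405q^3 + 245r^3    [combine like terms]

462r^2 + 259r - 1126qr + 42 - 285q + 612q^2 - 931qr^2 + 1107q^2r - 405q^3 + 245r^3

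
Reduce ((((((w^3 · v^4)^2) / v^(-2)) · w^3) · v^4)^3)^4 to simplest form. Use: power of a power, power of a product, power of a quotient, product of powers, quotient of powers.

((((((w^3 · v^4)^2) / v^(-2)) · w^3) · v^4)^3)^4
= (((((w^3 · v^4)^2) / v^(-2)) · w^3) · v^4)^12    [power of a power]
= (((((w^3 · v^4)^2) / v^(-2)) · w^3)^12) · ((v^4)^12)    [power of a product]
= (((((w^3 · v^4)^2) / v^(-2))^12) · ((w^3)^12)) · ((v^4)^12)    [power of a product]
= (((((w^3 · v^4)^2)^12) / ((v^(-2))^12)) · ((w^3)^12)) · ((v^4)^12)    [power of a quotient]
= ((((w^3 · v^4)^24) / ((v^(-2))^12)) · ((w^3)^12)) · ((v^4)^12)    [power of a power]
= (((((w^3)^24) · ((v^4)^24)) / ((v^(-2))^12)) · ((w^3)^12)) · ((v^4)^12)    [power of a product]
= (((w^72 · ((v^4)^24)) / ((v^(-2))^12)) · ((w^3)^12)) · ((v^4)^12)    [power of a power]
= (((w^72 · v^96) / ((v^(-2))^12)) · ((w^3)^12)) · ((v^4)^12)    [power of a power]
= (((w^72 · v^96) / v^(-24)) · ((w^3)^12)) · ((v^4)^12)    [power of a power]
= (((w^72 · v^96) / v^(-24)) · w^36) · ((v^4)^12)    [power of a power]
= (((w^72 · v^96) / v^(-24)) · w^36) · v^48    [power of a power]
= v^168·w^108    [quotient of powers; product of powers]

v^168·w^108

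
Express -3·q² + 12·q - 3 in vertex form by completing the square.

-3(q - 2)² + 9

-3·q² + 12·q - 3
= -3(q² - 4·q) - 3    [factor out -3 from the q-terms]
= -3(q² - 4·q + 4 - 4) - 3    [add and subtract 4 inside the bracket]
= -3(q - 2)² + 12 - 3    [perfect-square identity]
= -3(q - 2)² + 9    [combine constants]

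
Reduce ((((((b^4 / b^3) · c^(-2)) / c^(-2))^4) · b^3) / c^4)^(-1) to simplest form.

b^(-7)·c^4

((((((b^4 / b^3) · c^(-2)) / c^(-2))^4) · b^3) / c^4)^(-1)
= ((((((b^4 / b^3) · c^(-2)) / c^(-2))^4) · b^3)^(-1)) / ((c^4)^(-1))    [power of a quotient]
= ((((((b^4 / b^3) · c^(-2)) / c^(-2))^4)^(-1)) · ((b^3)^(-1))) / ((c^4)^(-1))    [power of a product]
= (((((b^4 / b^3) · c^(-2)) / c^(-2))^(-4)) · ((b^3)^(-1))) / ((c^4)^(-1))    [power of a power]
= (((((b^4 / b^3) · c^(-2))^(-4)) / ((c^(-2))^(-4))) · ((b^3)^(-1))) / ((c^4)^(-1))    [power of a quotient]
= (((((b^4 / b^3)^(-4)) · ((c^(-2))^(-4))) / ((c^(-2))^(-4))) · ((b^3)^(-1))) / ((c^4)^(-1))    [power of a product]
= ((((((b^4)^(-4)) / ((b^3)^(-4))) · ((c^(-2))^(-4))) / ((c^(-2))^(-4))) · ((b^3)^(-1))) / ((c^4)^(-1))    [power of a quotient]
= ((((b^(-16) / ((b^3)^(-4))) · ((c^(-2))^(-4))) / ((c^(-2))^(-4))) · ((b^3)^(-1))) / ((c^4)^(-1))    [power of a power]
= ((((b^(-16) / b^(-12)) · ((c^(-2))^(-4))) / ((c^(-2))^(-4))) · ((b^3)^(-1))) / ((c^4)^(-1))    [power of a power]
= (((b^(-4) · ((c^(-2))^(-4))) / ((c^(-2))^(-4))) · ((b^3)^(-1))) / ((c^4)^(-1))    [quotient of powers]
= (((b^(-4) · c^8) / ((c^(-2))^(-4))) · ((b^3)^(-1))) / ((c^4)^(-1))    [power of a power]
= (((b^(-4) · c^8) / c^8) · ((b^3)^(-1))) / ((c^4)^(-1))    [power of a power]
= (((b^(-4) · c^8) / c^8) · b^(-3)) / ((c^4)^(-1))    [power of a power]
= (((b^(-4) · c^8) / c^8) · b^(-3)) / c^(-4)    [power of a power]
= b^(-7)·c^4    [quotient of powers; product of powers]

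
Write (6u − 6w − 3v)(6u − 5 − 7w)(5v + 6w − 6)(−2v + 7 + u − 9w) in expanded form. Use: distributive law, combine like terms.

−450u^2v^2 + 1650u^2v + 180u^3v − 2550u^2vw + 3744u^2w + 216u^3w − 2412u^2w^2 − 1332u^2 − 216u^3 − 471uv^2 − 744uv − 3570uvw + 216uw − 5940uw^2 + 1260u + 1911uv^2w + 5754uvw^2 + 4464uw^3 − 168v^2w + 1968vw + 1470vw^2 + 1116w^2 + 2412w^3 − 1260w − 1617v^2w^2 − 3528vw^3 − 2268w^4 + 180uv^3 − 150v^3 + 705v^2 − 630v − 210v^3w

(6u − 6w − 3v)(6u − 5 − 7w)(5v + 6w − 6)(−2v + 7 + u − 9w)
= (36u^2 − 30u − 42uw − 36uw + 30w + 42w^2 − 18uv + 15v + 21vw)(5v + 6w − 6)(−2v + 7 + u − 9w)    [distributive law]
= (36u^2 − 30u − 78uw + 30w + 42w^2 − 18uv + 15v + 21vw)(5v + 6w − 6)(−2v + 7 + u − 9w)    [combine like terms]
= (180u^2v + 216u^2w − 216u^2 − 150uv − 180uw + 180u − 390uvw − 468uw^2 + 468uw + 150vw + 180w^2 − 180w + 210vw^2 + 252w^3 − 252w^2 − 90uv^2 − 108uvw + 108uv + 75v^2 + 90vw − 90v + 105v^2w + 126vw^2 − 126vw)(−2v + 7 + u − 9w)    [distributive law]
= (180u^2v + 216u^2w − 216u^2 − 42uv + 288uw + 180u − 498uvw − 468uw^2 + 114vw − 72w^2 − 180w + 336vw^2 + 252w^3 − 90uv^2 + 75v^2 − 90v + 105v^2w)(−2v + 7 + u − 9w)    [combine like terms]
= −360u^2v^2 + 1260u^2v + 180u^3v − 1620u^2vw − 432u^2vw + 1512u^2w + 216u^3w − 1944u^2w^2 + 432u^2v − 1512u^2 − 216u^3 + 1944u^2w + 84uv^2 − 294uv − 42u^2v + 378uvw − 576uvw + 2016uw + 288u^2w − 2592uw^2 − 360uv + 1260u + 180u^2 − 1620uw + 996uv^2w − 3486uvw − 498u^2vw + 4482uvw^2 + 936uvw^2 − 3276uw^2 − 468u^2w^2 + 4212uw^3 − 228v^2w + 798vw + 114uvw − 1026vw^2 + 144vw^2 − 504w^2 − 72uw^2 + 648w^3 + 360vw − 1260w − 180uw + 1620w^2 − 672v^2w^2 + 2352vw^2 + 336uvw^2 − 3024vw^3 − 504vw^3 + 1764w^3 + 252uw^3 − 2268w^4 + 180uv^3 − 630uv^2 − 90u^2v^2 + 810uv^2w − 150v^3 + 525v^2 + 75uv^2 − 675v^2w + 180v^2 − 630v − 90uv + 810vw − 210v^3w + 735v^2w + 105uv^2w − 945v^2w^2    [distributive law]
= −450u^2v^2 + 1650u^2v + 180u^3v − 2550u^2vw + 3744u^2w + 216u^3w − 2412u^2w^2 − 1332u^2 − 216u^3 − 471uv^2 − 744uv − 3570uvw + 216uw − 5940uw^2 + 1260u + 1911uv^2w + 5754uvw^2 + 4464uw^3 − 168v^2w + 1968vw + 1470vw^2 + 1116w^2 + 2412w^3 − 1260w − 1617v^2w^2 − 3528vw^3 − 2268w^4 + 180uv^3 − 150v^3 + 705v^2 − 630v − 210v^3w    [combine like terms]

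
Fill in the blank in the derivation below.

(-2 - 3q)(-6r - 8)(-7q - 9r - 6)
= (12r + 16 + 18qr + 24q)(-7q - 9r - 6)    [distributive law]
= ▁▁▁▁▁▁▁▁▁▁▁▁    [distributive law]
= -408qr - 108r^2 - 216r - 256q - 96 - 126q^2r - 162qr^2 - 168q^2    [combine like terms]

Applying distributive law to the line above:

-84qr - 108r^2 - 72r - 112q - 144r - 96 - 126q^2r - 162qr^2 - 108qr - 168q^2 - 216qr - 144q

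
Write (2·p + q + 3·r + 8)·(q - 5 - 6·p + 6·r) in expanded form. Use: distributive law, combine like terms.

-4·p·q - 58·p - 12·p^2 - 6·p·r + q^2 + 3·q + 9·q·r + 33·r + 18·r^2 - 40

(2·p + q + 3·r + 8)·(q - 5 - 6·p + 6·r)
= 2·p·q - 10·p - 12·p^2 + 12·p·r + q^2 - 5·q - 6·p·q + 6·q·r + 3·q·r - 15·r - 18·p·r + 18·r^2 + 8·q - 40 - 48·p + 48·r    [distributive law]
= -4·p·q - 58·p - 12·p^2 - 6·p·r + q^2 + 3·q + 9·q·r + 33·r + 18·r^2 - 40    [combine like terms]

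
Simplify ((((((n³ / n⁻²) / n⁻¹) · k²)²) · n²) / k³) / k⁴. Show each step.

k⁻³n¹⁴

((((((n³ / n⁻²) / n⁻¹) · k²)²) · n²) / k³) / k⁴
= ((((((n³ / n⁻²) / n⁻¹)²) · ((k²)²)) · n²) / k³) / k⁴    [power of a product]
= ((((((n³ / n⁻²)²) / ((n⁻¹)²)) · ((k²)²)) · n²) / k³) / k⁴    [power of a quotient]
= (((((((n³)²) / ((n⁻²)²)) / ((n⁻¹)²)) · ((k²)²)) · n²) / k³) / k⁴    [power of a quotient]
= (((((n⁶ / ((n⁻²)²)) / ((n⁻¹)²)) · ((k²)²)) · n²) / k³) / k⁴    [power of a power]
= (((((n⁶ / n⁻⁴) / ((n⁻¹)²)) · ((k²)²)) · n²) / k³) / k⁴    [power of a power]
= ((((n¹⁰ / ((n⁻¹)²)) · ((k²)²)) · n²) / k³) / k⁴    [quotient of powers]
= ((((n¹⁰ / n⁻²) · ((k²)²)) · n²) / k³) / k⁴    [power of a power]
= (((n¹² · ((k²)²)) · n²) / k³) / k⁴    [quotient of powers]
= (((n¹² · k⁴) · n²) / k³) / k⁴    [power of a power]
= k⁻³n¹⁴    [quotient of powers; product of powers]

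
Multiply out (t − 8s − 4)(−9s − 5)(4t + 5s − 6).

−36st² + 243s²t + 333st − 20t² + 110t + 360s³ − 52s² − 356s − 120

(t − 8s − 4)(−9s − 5)(4t + 5s − 6)
= (−9st − 5t + 72s² + 40s + 36s + 20)(4t + 5s − 6)    [distributive law]
= (−9st − 5t + 72s² + 76s + 20)(4t + 5s − 6)    [combine like terms]
= −36st² − 45s²t + 54st − 20t² − 25st + 30t + 288s²t + 360s³ − 432s² + 304st + 380s² − 456s + 80t + 100s − 120    [distributive law]
= −36st² + 243s²t + 333st − 20t² + 110t + 360s³ − 52s² − 356s − 120    [combine like terms]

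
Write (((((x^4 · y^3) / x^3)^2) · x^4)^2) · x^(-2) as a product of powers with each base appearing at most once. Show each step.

x^10y^12

(((((x^4 · y^3) / x^3)^2) · x^4)^2) · x^(-2)
= (((((x^4 · y^3) / x^3)^2)^2) · ((x^4)^2)) · x^(-2)    [power of a product]
= ((((x^4 · y^3) / x^3)^4) · ((x^4)^2)) · x^(-2)    [power of a power]
= ((((x^4 · y^3)^4) / ((x^3)^4)) · ((x^4)^2)) · x^(-2)    [power of a quotient]
= (((((x^4)^4) · ((y^3)^4)) / ((x^3)^4)) · ((x^4)^2)) · x^(-2)    [power of a product]
= (((x^16 · ((y^3)^4)) / ((x^3)^4)) · ((x^4)^2)) · x^(-2)    [power of a power]
= (((x^16 · y^12) / ((x^3)^4)) · ((x^4)^2)) · x^(-2)    [power of a power]
= (((x^16 · y^12) / x^12) · ((x^4)^2)) · x^(-2)    [power of a power]
= (((x^16 · y^12) / x^12) · x^8) · x^(-2)    [power of a power]
= x^10y^12    [quotient of powers; product of powers]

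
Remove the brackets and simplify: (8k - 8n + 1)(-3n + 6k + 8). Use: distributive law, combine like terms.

(8k - 8n + 1)(-3n + 6k + 8)
= -24kn + 48k^2 + 64k + 24n^2 - 48kn - 64n - 3n + 6k + 8    [distributive law]
= -72kn + 48k^2 + 70k + 24n^2 - 67n + 8    [combine like terms]

-72kn + 48k^2 + 70k + 24n^2 - 67n + 8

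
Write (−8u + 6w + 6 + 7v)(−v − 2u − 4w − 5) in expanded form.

(−8u + 6w + 6 + 7v)(−v − 2u − 4w − 5)
= 8uv + 16u² + 32uw + 40u − 6vw − 12uw − 24w² − 30w − 6v − 12u − 24w − 30 − 7v² − 14uv − 28vw − 35v    [distributive law]
= −6uv + 16u² + 20uw + 28u − 34vw − 24w² − 54w − 41v − 30 − 7v²    [combine like terms]

−6uv + 16u² + 20uw + 28u − 34vw − 24w² − 54w − 41v − 30 − 7v²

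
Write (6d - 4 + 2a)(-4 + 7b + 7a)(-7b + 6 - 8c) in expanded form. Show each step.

(6d - 4 + 2a)(-4 + 7b + 7a)(-7b + 6 - 8c)
= (-24d + 42bd + 42ad + 16 - 28b - 28a - 8a + 14ab + 14a^2)(-7b + 6 - 8c)    [distributive law]
= (-24d + 42bd + 42ad + 16 - 28b - 36a + 14ab + 14a^2)(-7b + 6 - 8c)    [combine like terms]
= 168bd - 144d + 192cd - 294b^2d + 252bd - 336bcd - 294abd + 252ad - 336acd - 112b + 96 - 128c + 196b^2 - 168b + 224bc + 252ab - 216a + 288ac - 98ab^2 + 84ab - 112abc - 98a^2b + 84a^2 - 112a^2c    [distributive law]
= 420bd - 144d + 192cd - 294b^2d - 336bcd - 294abd + 252ad - 336acd - 280b + 96 - 128c + 196b^2 + 224bc + 336ab - 216a + 288ac - 98ab^2 - 112abc - 98a^2b + 84a^2 - 112a^2c    [combine like terms]

420bd - 144d + 192cd - 294b^2d - 336bcd - 294abd + 252ad - 336acd - 280b + 96 - 128c + 196b^2 + 224bc + 336ab - 216a + 288ac - 98ab^2 - 112abc - 98a^2b + 84a^2 - 112a^2c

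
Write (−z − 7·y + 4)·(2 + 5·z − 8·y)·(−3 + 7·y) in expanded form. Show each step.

(−z − 7·y + 4)·(2 + 5·z − 8·y)·(−3 + 7·y)
= (−2·z − 5·z^2 + 8·y·z − 14·y − 35·y·z + 56·y^2 + 8 + 20·z − 32·y)·(−3 + 7·y)    [distributive law]
= (18·z − 5·z^2 − 27·y·z − 46·y + 56·y^2 + 8)·(−3 + 7·y)    [combine like terms]
= −54·z + 126·y·z + 15·z^2 − 35·y·z^2 + 81·y·z − 189·y^2·z + 138·y − 322·y^2 − 168·y^2 + 392·y^3 − 24 + 56·y    [distributive law]
= −54·z + 207·y·z + 15·z^2 − 35·y·z^2 − 189·y^2·z + 194·y − 490·y^2 + 392·y^3 − 24    [combine like terms]

−54·z + 207·y·z + 15·z^2 − 35·y·z^2 − 189·y^2·z + 194·y − 490·y^2 + 392·y^3 − 24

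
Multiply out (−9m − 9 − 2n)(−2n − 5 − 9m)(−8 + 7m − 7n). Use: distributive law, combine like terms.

−974mn − 315m²n − 224mn² − 693m + 234m² + 567m³ − 539n − 228n² − 360 − 28n³

(−9m − 9 − 2n)(−2n − 5 − 9m)(−8 + 7m − 7n)
= (18mn + 45m + 81m² + 18n + 45 + 81m + 4n² + 10n + 18mn)(−8 + 7m − 7n)    [distributive law]
= (36mn + 126m + 81m² + 28n + 45 + 4n²)(−8 + 7m − 7n)    [combine like terms]
= −288mn + 252m²n − 252mn² − 1008m + 882m² − 882mn − 648m² + 567m³ − 567m²n − 224n + 196mn − 196n² − 360 + 315m − 315n − 32n² + 28mn² − 28n³    [distributive law]
= −974mn − 315m²n − 224mn² − 693m + 234m² + 567m³ − 539n − 228n² − 360 − 28n³    [combine like terms]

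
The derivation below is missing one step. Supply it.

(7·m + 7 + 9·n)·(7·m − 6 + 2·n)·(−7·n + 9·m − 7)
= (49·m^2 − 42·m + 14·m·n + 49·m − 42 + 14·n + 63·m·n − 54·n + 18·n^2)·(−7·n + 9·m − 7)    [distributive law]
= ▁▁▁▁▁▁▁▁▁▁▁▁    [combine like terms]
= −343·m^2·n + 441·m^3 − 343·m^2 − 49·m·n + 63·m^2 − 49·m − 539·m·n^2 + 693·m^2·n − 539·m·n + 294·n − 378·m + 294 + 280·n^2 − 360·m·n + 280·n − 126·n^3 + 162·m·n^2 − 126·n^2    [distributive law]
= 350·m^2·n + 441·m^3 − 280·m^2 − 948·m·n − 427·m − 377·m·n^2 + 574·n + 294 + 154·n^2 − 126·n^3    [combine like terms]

After combine like terms, the bracketed line is:

(49·m^2 + 7·m + 77·m·n − 42 − 40·n + 18·n^2)·(−7·n + 9·m − 7)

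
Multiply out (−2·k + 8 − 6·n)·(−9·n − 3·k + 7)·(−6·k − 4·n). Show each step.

−240·k^2·n − 468·k·n^2 − 36·k^3 + 228·k^2 + 836·k·n + 456·n^2 − 336·k − 224·n − 216·n^3

(−2·k + 8 − 6·n)·(−9·n − 3·k + 7)·(−6·k − 4·n)
= (18·k·n + 6·k^2 − 14·k − 72·n − 24·k + 56 + 54·n^2 + 18·k·n − 42·n)·(−6·k − 4·n)    [distributive law]
= (36·k·n + 6·k^2 − 38·k − 114·n + 56 + 54·n^2)·(−6·k − 4·n)    [combine like terms]
= −216·k^2·n − 144·k·n^2 − 36·k^3 − 24·k^2·n + 228·k^2 + 152·k·n + 684·k·n + 456·n^2 − 336·k − 224·n − 324·k·n^2 − 216·n^3    [distributive law]
= −240·k^2·n − 468·k·n^2 − 36·k^3 + 228·k^2 + 836·k·n + 456·n^2 − 336·k − 224·n − 216·n^3    [combine like terms]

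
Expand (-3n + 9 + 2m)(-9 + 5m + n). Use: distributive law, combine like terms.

36n - 13mn - 3n² - 81 + 27m + 10m²

(-3n + 9 + 2m)(-9 + 5m + n)
= 27n - 15mn - 3n² - 81 + 45m + 9n - 18m + 10m² + 2mn    [distributive law]
= 36n - 13mn - 3n² - 81 + 27m + 10m²    [combine like terms]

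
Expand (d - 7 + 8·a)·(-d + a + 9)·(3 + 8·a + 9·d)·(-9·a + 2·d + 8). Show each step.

-453·a·d^2 + 210·d^3 + 90·d^2 + 671·a^2·d^2 - 61·a·d^3 - 18·d^4 - 5012·a^2·d + 9589·a·d - 16·a^3·d - 4530·d + 7133·a^2 - 771·a - 4384·a^3 - 1512 - 576·a^4

(d - 7 + 8·a)·(-d + a + 9)·(3 + 8·a + 9·d)·(-9·a + 2·d + 8)
= (-d^2 + a·d + 9·d + 7·d - 7·a - 63 - 8·a·d + 8·a^2 + 72·a)·(3 + 8·a + 9·d)·(-9·a + 2·d + 8)    [distributive law]
= (-d^2 - 7·a·d + 16·d + 65·a - 63 + 8·a^2)·(3 + 8·a + 9·d)·(-9·a + 2·d + 8)    [combine like terms]
= (-3·d^2 - 8·a·d^2 - 9·d^3 - 21·a·d - 56·a^2·d - 63·a·d^2 + 48·d + 128·a·d + 144·d^2 + 195·a + 520·a^2 + 585·a·d - 189 - 504·a - 567·d + 24·a^2 + 64·a^3 + 72·a^2·d)·(-9·a + 2·d + 8)    [distributive law]
= (141·d^2 - 71·a·d^2 - 9·d^3 + 692·a·d + 16·a^2·d - 519·d - 309·a + 544·a^2 - 189 + 64·a^3)·(-9·a + 2·d + 8)    [combine like terms]
= -1269·a·d^2 + 282·d^3 + 1128·d^2 + 639·a^2·d^2 - 142·a·d^3 - 568·a·d^2 + 81·a·d^3 - 18·d^4 - 72·d^3 - 6228·a^2·d + 1384·a·d^2 + 5536·a·d - 144·a^3·d + 32·a^2·d^2 + 128·a^2·d + 4671·a·d - 1038·d^2 - 4152·d + 2781·a^2 - 618·a·d - 2472·a - 4896·a^3 + 1088·a^2·d + 4352·a^2 + 1701·a - 378·d - 1512 - 576·a^4 + 128·a^3·d + 512·a^3    [distributive law]
= -453·a·d^2 + 210·d^3 + 90·d^2 + 671·a^2·d^2 - 61·a·d^3 - 18·d^4 - 5012·a^2·d + 9589·a·d - 16·a^3·d - 4530·d + 7133·a^2 - 771·a - 4384·a^3 - 1512 - 576·a^4    [combine like terms]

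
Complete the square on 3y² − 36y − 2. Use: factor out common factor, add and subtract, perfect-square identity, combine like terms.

3y² − 36y − 2
= 3(y² − 12y) − 2    [factor out 3 from the y-terms]
= 3(y² − 12y + 36 − 36) − 2    [add and subtract 36 inside the bracket]
= 3(y − 6)² − 108 − 2    [perfect-square identity]
= 3(y − 6)² − 110    [combine constants]

3(y − 6)² − 110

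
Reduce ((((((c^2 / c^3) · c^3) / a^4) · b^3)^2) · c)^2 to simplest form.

((((((c^2 / c^3) · c^3) / a^4) · b^3)^2) · c)^2
= ((((((c^2 / c^3) · c^3) / a^4) · b^3)^2)^2) · (c^2)    [power of a product]
= (((((c^2 / c^3) · c^3) / a^4) · b^3)^4) · (c^2)    [power of a power]
= (((((c^2 / c^3) · c^3) / a^4)^4) · ((b^3)^4)) · (c^2)    [power of a product]
= (((((c^2 / c^3) · c^3)^4) / ((a^4)^4)) · ((b^3)^4)) · (c^2)    [power of a quotient]
= (((((c^2 / c^3)^4) · ((c^3)^4)) / ((a^4)^4)) · ((b^3)^4)) · (c^2)    [power of a product]
= ((((((c^2)^4) / ((c^3)^4)) · ((c^3)^4)) / ((a^4)^4)) · ((b^3)^4)) · (c^2)    [power of a quotient]
= ((((c^8 / ((c^3)^4)) · ((c^3)^4)) / ((a^4)^4)) · ((b^3)^4)) · (c^2)    [power of a power]
= ((((c^8 / c^12) · ((c^3)^4)) / ((a^4)^4)) · ((b^3)^4)) · (c^2)    [power of a power]
= (((c^(-4) · ((c^3)^4)) / ((a^4)^4)) · ((b^3)^4)) · (c^2)    [quotient of powers]
= (((c^(-4) · c^12) / ((a^4)^4)) · ((b^3)^4)) · (c^2)    [power of a power]
= ((c^8 / ((a^4)^4)) · ((b^3)^4)) · (c^2)    [product of powers]
= ((c^8 / a^16) · ((b^3)^4)) · (c^2)    [power of a power]
= ((c^8 / a^16) · b^12) · (c^2)    [power of a power]
= a^(-16)b^12c^10    [quotient of powers; product of powers]

a^(-16)b^12c^10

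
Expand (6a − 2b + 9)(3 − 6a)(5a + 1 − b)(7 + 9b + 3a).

−1215a^2 − 1218a^2b − 1908a^3 + 774a + 918ab + 96ab^2 − 1332a^3b − 540a^4 + 828a^2b^2 + 12b − 255b^2 + 54b^3 − 108ab^3 + 189

(6a − 2b + 9)(3 − 6a)(5a + 1 − b)(7 + 9b + 3a)
= (18a − 36a^2 − 6b + 12ab + 27 − 54a)(5a + 1 − b)(7 + 9b + 3a)    [distributive law]
= (−36a − 36a^2 − 6b + 12ab + 27)(5a + 1 − b)(7 + 9b + 3a)    [combine like terms]
= (−180a^2 − 36a + 36ab − 180a^3 − 36a^2 + 36a^2b − 30ab − 6b + 6b^2 + 60a^2b + 12ab − 12ab^2 + 135a + 27 − 27b)(7 + 9b + 3a)    [distributive law]
= (−216a^2 + 99a + 18ab − 180a^3 + 96a^2b − 33b + 6b^2 − 12ab^2 + 27)(7 + 9b + 3a)    [combine like terms]
= −1512a^2 − 1944a^2b − 648a^3 + 693a + 891ab + 297a^2 + 126ab + 162ab^2 + 54a^2b − 1260a^3 − 1620a^3b − 540a^4 + 672a^2b + 864a^2b^2 + 288a^3b − 231b − 297b^2 − 99ab + 42b^2 + 54b^3 + 18ab^2 − 84ab^2 − 108ab^3 − 36a^2b^2 + 189 + 243b + 81a    [distributive law]
= −1215a^2 − 1218a^2b − 1908a^3 + 774a + 918ab + 96ab^2 − 1332a^3b − 540a^4 + 828a^2b^2 + 12b − 255b^2 + 54b^3 − 108ab^3 + 189    [combine like terms]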